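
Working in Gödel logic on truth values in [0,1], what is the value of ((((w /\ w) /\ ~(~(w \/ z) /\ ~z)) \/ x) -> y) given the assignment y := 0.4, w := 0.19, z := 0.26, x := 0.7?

(w /\ w) = min(0.19, 0.19) = 0.19
(w \/ z) = max(0.19, 0.26) = 0.26
~(w \/ z): Gödel ¬ of 0.26 = 0 (operand ≠ 0)
~z: Gödel ¬ of 0.26 = 0 (operand ≠ 0)
(~(w \/ z) /\ ~z) = min(0, 0) = 0
~(~(w \/ z) /\ ~z): Gödel ¬ of 0 = 1 (operand is 0)
((w /\ w) /\ ~(~(w \/ z) /\ ~z)) = min(0.19, 1) = 0.19
(((w /\ w) /\ ~(~(w \/ z) /\ ~z)) \/ x) = max(0.19, 0.7) = 0.7
((((w /\ w) /\ ~(~(w \/ z) /\ ~z)) \/ x) -> y): 0.7 > 0.4, so result = 0.4

0.40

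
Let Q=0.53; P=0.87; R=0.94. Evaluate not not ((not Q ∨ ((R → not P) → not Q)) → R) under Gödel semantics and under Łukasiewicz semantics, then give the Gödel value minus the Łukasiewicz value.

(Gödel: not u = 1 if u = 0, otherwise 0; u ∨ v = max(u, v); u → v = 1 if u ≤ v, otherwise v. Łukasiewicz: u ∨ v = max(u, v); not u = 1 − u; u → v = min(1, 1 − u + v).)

Gödel evaluation:
  not Q: Gödel ¬ of 0.53 = 0 (operand ≠ 0)
  not P: Gödel ¬ of 0.87 = 0 (operand ≠ 0)
  (R → not P): 0.94 > 0, so result = 0
  not Q: Gödel ¬ of 0.53 = 0 (operand ≠ 0)
  ((R → not P) → not Q): 0 ≤ 0, so result = 1
  (not Q ∨ ((R → not P) → not Q)) = max(0, 1) = 1
  ((not Q ∨ ((R → not P) → not Q)) → R): 1 > 0.94, so result = 0.94
  not ((not Q ∨ ((R → not P) → not Q)) → R): Gödel ¬ of 0.94 = 0 (operand ≠ 0)
  not not ((not Q ∨ ((R → not P) → not Q)) → R): Gödel ¬ of 0 = 1 (operand is 0)
  Gödel value = 1
Łukasiewicz evaluation:
  not Q: Łukasiewicz ¬ gives 1 − 0.53 = 0.47
  not P: Łukasiewicz ¬ gives 1 − 0.87 = 0.13
  (R → not P): min(1, 1 − 0.94 + 0.13) = 0.19
  not Q: Łukasiewicz ¬ gives 1 − 0.53 = 0.47
  ((R → not P) → not Q): min(1, 1 − 0.19 + 0.47) = 1
  (not Q ∨ ((R → not P) → not Q)) = max(0.47, 1) = 1
  ((not Q ∨ ((R → not P) → not Q)) → R): min(1, 1 − 1 + 0.94) = 0.94
  not ((not Q ∨ ((R → not P) → not Q)) → R): Łukasiewicz ¬ gives 1 − 0.94 = 0.06
  not not ((not Q ∨ ((R → not P) → not Q)) → R): Łukasiewicz ¬ gives 1 − 0.06 = 0.94
  Łukasiewicz value = 0.94
Difference: 1 − 0.94 = 0.06

0.06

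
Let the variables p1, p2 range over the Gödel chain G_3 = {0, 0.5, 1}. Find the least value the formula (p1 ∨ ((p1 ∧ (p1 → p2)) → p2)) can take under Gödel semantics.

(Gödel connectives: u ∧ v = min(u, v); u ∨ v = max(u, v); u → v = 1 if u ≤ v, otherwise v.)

Every assignment gives 1. For instance at p1 = 0, p2 = 0:
  (p1 → p2): 0 ≤ 0, so result = 1
  (p1 ∧ (p1 → p2)) = min(0, 1) = 0
  ((p1 ∧ (p1 → p2)) → p2): 0 ≤ 0, so result = 1
  (p1 ∨ ((p1 ∧ (p1 → p2)) → p2)) = max(0, 1) = 1
All 9 assignments give value 1 — the formula is a G_3-tautology.

1.00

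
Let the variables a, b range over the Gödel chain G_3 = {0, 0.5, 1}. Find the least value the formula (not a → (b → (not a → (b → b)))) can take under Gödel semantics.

Every assignment gives 1. For instance at a = 0, b = 0:
  not a: Gödel ¬ of 0 = 1 (operand is 0)
  not a: Gödel ¬ of 0 = 1 (operand is 0)
  (b → b): 0 ≤ 0, so result = 1
  (not a → (b → b)): 1 ≤ 1, so result = 1
  (b → (not a → (b → b))): 0 ≤ 1, so result = 1
  (not a → (b → (not a → (b → b)))): 1 ≤ 1, so result = 1
All 9 assignments give value 1 — the formula is a G_3-tautology.

1.00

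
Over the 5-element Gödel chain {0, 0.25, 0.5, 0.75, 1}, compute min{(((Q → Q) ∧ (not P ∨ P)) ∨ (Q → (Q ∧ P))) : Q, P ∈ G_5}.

0.25

The minimum is attained at Q = 0.5, P = 0.25:
  (Q → Q): 0.5 ≤ 0.5, so result = 1
  not P: Gödel ¬ of 0.25 = 0 (operand ≠ 0)
  (not P ∨ P) = max(0, 0.25) = 0.25
  ((Q → Q) ∧ (not P ∨ P)) = min(1, 0.25) = 0.25
  (Q ∧ P) = min(0.5, 0.25) = 0.25
  (Q → (Q ∧ P)): 0.5 > 0.25, so result = 0.25
  (((Q → Q) ∧ (not P ∨ P)) ∨ (Q → (Q ∧ P))) = max(0.25, 0.25) = 0.25
Checking all 25 assignments confirms none give a value below 0.25.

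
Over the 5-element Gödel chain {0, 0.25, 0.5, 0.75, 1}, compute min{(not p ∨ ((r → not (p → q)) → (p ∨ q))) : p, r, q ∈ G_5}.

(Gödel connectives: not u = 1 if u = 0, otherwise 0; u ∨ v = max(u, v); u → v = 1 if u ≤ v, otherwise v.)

The minimum is attained at p = 0.25, r = 0, q = 0:
  not p: Gödel ¬ of 0.25 = 0 (operand ≠ 0)
  (p → q): 0.25 > 0, so result = 0
  not (p → q): Gödel ¬ of 0 = 1 (operand is 0)
  (r → not (p → q)): 0 ≤ 1, so result = 1
  (p ∨ q) = max(0.25, 0) = 0.25
  ((r → not (p → q)) → (p ∨ q)): 1 > 0.25, so result = 0.25
  (not p ∨ ((r → not (p → q)) → (p ∨ q))) = max(0, 0.25) = 0.25
Checking all 125 assignments confirms none give a value below 0.25.

0.25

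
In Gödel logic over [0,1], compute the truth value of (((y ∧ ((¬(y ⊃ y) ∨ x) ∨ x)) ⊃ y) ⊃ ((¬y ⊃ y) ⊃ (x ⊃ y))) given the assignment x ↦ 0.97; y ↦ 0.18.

0.18

(y ⊃ y): 0.18 ≤ 0.18, so result = 1
¬(y ⊃ y): Gödel ¬ of 1 = 0 (operand ≠ 0)
(¬(y ⊃ y) ∨ x) = max(0, 0.97) = 0.97
((¬(y ⊃ y) ∨ x) ∨ x) = max(0.97, 0.97) = 0.97
(y ∧ ((¬(y ⊃ y) ∨ x) ∨ x)) = min(0.18, 0.97) = 0.18
((y ∧ ((¬(y ⊃ y) ∨ x) ∨ x)) ⊃ y): 0.18 ≤ 0.18, so result = 1
¬y: Gödel ¬ of 0.18 = 0 (operand ≠ 0)
(¬y ⊃ y): 0 ≤ 0.18, so result = 1
(x ⊃ y): 0.97 > 0.18, so result = 0.18
((¬y ⊃ y) ⊃ (x ⊃ y)): 1 > 0.18, so result = 0.18
(((y ∧ ((¬(y ⊃ y) ∨ x) ∨ x)) ⊃ y) ⊃ ((¬y ⊃ y) ⊃ (x ⊃ y))): 1 > 0.18, so result = 0.18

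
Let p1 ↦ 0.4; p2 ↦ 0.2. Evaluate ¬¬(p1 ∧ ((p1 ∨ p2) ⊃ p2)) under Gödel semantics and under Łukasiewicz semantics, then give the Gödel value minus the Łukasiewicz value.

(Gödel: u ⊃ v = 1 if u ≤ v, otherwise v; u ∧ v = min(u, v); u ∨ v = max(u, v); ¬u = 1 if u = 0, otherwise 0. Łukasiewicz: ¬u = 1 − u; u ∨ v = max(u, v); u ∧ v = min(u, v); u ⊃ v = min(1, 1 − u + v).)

Gödel evaluation:
  (p1 ∨ p2) = max(0.4, 0.2) = 0.4
  ((p1 ∨ p2) ⊃ p2): 0.4 > 0.2, so result = 0.2
  (p1 ∧ ((p1 ∨ p2) ⊃ p2)) = min(0.4, 0.2) = 0.2
  ¬(p1 ∧ ((p1 ∨ p2) ⊃ p2)): Gödel ¬ of 0.2 = 0 (operand ≠ 0)
  ¬¬(p1 ∧ ((p1 ∨ p2) ⊃ p2)): Gödel ¬ of 0 = 1 (operand is 0)
  Gödel value = 1
Łukasiewicz evaluation:
  (p1 ∨ p2) = max(0.4, 0.2) = 0.4
  ((p1 ∨ p2) ⊃ p2): min(1, 1 − 0.4 + 0.2) = 0.8
  (p1 ∧ ((p1 ∨ p2) ⊃ p2)) = min(0.4, 0.8) = 0.4
  ¬(p1 ∧ ((p1 ∨ p2) ⊃ p2)): Łukasiewicz ¬ gives 1 − 0.4 = 0.6
  ¬¬(p1 ∧ ((p1 ∨ p2) ⊃ p2)): Łukasiewicz ¬ gives 1 − 0.6 = 0.4
  Łukasiewicz value = 0.4
Difference: 1 − 0.4 = 0.60

0.60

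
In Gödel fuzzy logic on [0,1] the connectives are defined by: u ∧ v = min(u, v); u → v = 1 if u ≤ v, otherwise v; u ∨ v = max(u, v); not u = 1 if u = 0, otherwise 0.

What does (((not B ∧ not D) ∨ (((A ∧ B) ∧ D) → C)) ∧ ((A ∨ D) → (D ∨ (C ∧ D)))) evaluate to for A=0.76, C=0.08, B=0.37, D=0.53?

not B: Gödel ¬ of 0.37 = 0 (operand ≠ 0)
not D: Gödel ¬ of 0.53 = 0 (operand ≠ 0)
(not B ∧ not D) = min(0, 0) = 0
(A ∧ B) = min(0.76, 0.37) = 0.37
((A ∧ B) ∧ D) = min(0.37, 0.53) = 0.37
(((A ∧ B) ∧ D) → C): 0.37 > 0.08, so result = 0.08
((not B ∧ not D) ∨ (((A ∧ B) ∧ D) → C)) = max(0, 0.08) = 0.08
(A ∨ D) = max(0.76, 0.53) = 0.76
(C ∧ D) = min(0.08, 0.53) = 0.08
(D ∨ (C ∧ D)) = max(0.53, 0.08) = 0.53
((A ∨ D) → (D ∨ (C ∧ D))): 0.76 > 0.53, so result = 0.53
(((not B ∧ not D) ∨ (((A ∧ B) ∧ D) → C)) ∧ ((A ∨ D) → (D ∨ (C ∧ D)))) = min(0.08, 0.53) = 0.08

0.08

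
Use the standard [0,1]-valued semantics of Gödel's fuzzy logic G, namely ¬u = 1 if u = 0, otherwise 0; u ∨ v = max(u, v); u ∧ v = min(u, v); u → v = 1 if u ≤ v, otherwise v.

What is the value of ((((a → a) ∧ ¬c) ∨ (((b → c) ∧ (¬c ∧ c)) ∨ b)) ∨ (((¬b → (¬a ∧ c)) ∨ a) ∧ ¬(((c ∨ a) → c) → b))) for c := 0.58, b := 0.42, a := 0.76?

0.42

(a → a): 0.76 ≤ 0.76, so result = 1
¬c: Gödel ¬ of 0.58 = 0 (operand ≠ 0)
((a → a) ∧ ¬c) = min(1, 0) = 0
(b → c): 0.42 ≤ 0.58, so result = 1
¬c: Gödel ¬ of 0.58 = 0 (operand ≠ 0)
(¬c ∧ c) = min(0, 0.58) = 0
((b → c) ∧ (¬c ∧ c)) = min(1, 0) = 0
(((b → c) ∧ (¬c ∧ c)) ∨ b) = max(0, 0.42) = 0.42
(((a → a) ∧ ¬c) ∨ (((b → c) ∧ (¬c ∧ c)) ∨ b)) = max(0, 0.42) = 0.42
¬b: Gödel ¬ of 0.42 = 0 (operand ≠ 0)
¬a: Gödel ¬ of 0.76 = 0 (operand ≠ 0)
(¬a ∧ c) = min(0, 0.58) = 0
(¬b → (¬a ∧ c)): 0 ≤ 0, so result = 1
((¬b → (¬a ∧ c)) ∨ a) = max(1, 0.76) = 1
(c ∨ a) = max(0.58, 0.76) = 0.76
((c ∨ a) → c): 0.76 > 0.58, so result = 0.58
(((c ∨ a) → c) → b): 0.58 > 0.42, so result = 0.42
¬(((c ∨ a) → c) → b): Gödel ¬ of 0.42 = 0 (operand ≠ 0)
(((¬b → (¬a ∧ c)) ∨ a) ∧ ¬(((c ∨ a) → c) → b)) = min(1, 0) = 0
((((a → a) ∧ ¬c) ∨ (((b → c) ∧ (¬c ∧ c)) ∨ b)) ∨ (((¬b → (¬a ∧ c)) ∨ a) ∧ ¬(((c ∨ a) → c) → b))) = max(0.42, 0) = 0.42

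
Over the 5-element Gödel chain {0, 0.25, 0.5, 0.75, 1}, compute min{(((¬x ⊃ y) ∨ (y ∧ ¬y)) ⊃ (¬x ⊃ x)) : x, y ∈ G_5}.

0.00

The minimum is attained at x = 0, y = 0.25:
  ¬x: Gödel ¬ of 0 = 1 (operand is 0)
  (¬x ⊃ y): 1 > 0.25, so result = 0.25
  ¬y: Gödel ¬ of 0.25 = 0 (operand ≠ 0)
  (y ∧ ¬y) = min(0.25, 0) = 0
  ((¬x ⊃ y) ∨ (y ∧ ¬y)) = max(0.25, 0) = 0.25
  ¬x: Gödel ¬ of 0 = 1 (operand is 0)
  (¬x ⊃ x): 1 > 0, so result = 0
  (((¬x ⊃ y) ∨ (y ∧ ¬y)) ⊃ (¬x ⊃ x)): 0.25 > 0, so result = 0
Checking all 25 assignments confirms none give a value below 0.00.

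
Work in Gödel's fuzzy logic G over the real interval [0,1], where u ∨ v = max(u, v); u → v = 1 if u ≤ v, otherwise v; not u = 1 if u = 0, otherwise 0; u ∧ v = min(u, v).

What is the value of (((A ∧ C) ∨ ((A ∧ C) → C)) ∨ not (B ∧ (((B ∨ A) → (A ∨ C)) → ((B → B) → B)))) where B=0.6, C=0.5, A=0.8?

1.00

(A ∧ C) = min(0.8, 0.5) = 0.5
(A ∧ C) = min(0.8, 0.5) = 0.5
((A ∧ C) → C): 0.5 ≤ 0.5, so result = 1
((A ∧ C) ∨ ((A ∧ C) → C)) = max(0.5, 1) = 1
(B ∨ A) = max(0.6, 0.8) = 0.8
(A ∨ C) = max(0.8, 0.5) = 0.8
((B ∨ A) → (A ∨ C)): 0.8 ≤ 0.8, so result = 1
(B → B): 0.6 ≤ 0.6, so result = 1
((B → B) → B): 1 > 0.6, so result = 0.6
(((B ∨ A) → (A ∨ C)) → ((B → B) → B)): 1 > 0.6, so result = 0.6
(B ∧ (((B ∨ A) → (A ∨ C)) → ((B → B) → B))) = min(0.6, 0.6) = 0.6
not (B ∧ (((B ∨ A) → (A ∨ C)) → ((B → B) → B))): Gödel ¬ of 0.6 = 0 (operand ≠ 0)
(((A ∧ C) ∨ ((A ∧ C) → C)) ∨ not (B ∧ (((B ∨ A) → (A ∨ C)) → ((B → B) → B)))) = max(1, 0) = 1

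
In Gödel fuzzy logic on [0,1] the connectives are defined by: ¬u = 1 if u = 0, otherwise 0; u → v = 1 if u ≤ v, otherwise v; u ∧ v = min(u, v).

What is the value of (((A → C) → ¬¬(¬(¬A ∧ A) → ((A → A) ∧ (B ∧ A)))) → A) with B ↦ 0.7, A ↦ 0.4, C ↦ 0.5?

0.40

(A → C): 0.4 ≤ 0.5, so result = 1
¬A: Gödel ¬ of 0.4 = 0 (operand ≠ 0)
(¬A ∧ A) = min(0, 0.4) = 0
¬(¬A ∧ A): Gödel ¬ of 0 = 1 (operand is 0)
(A → A): 0.4 ≤ 0.4, so result = 1
(B ∧ A) = min(0.7, 0.4) = 0.4
((A → A) ∧ (B ∧ A)) = min(1, 0.4) = 0.4
(¬(¬A ∧ A) → ((A → A) ∧ (B ∧ A))): 1 > 0.4, so result = 0.4
¬(¬(¬A ∧ A) → ((A → A) ∧ (B ∧ A))): Gödel ¬ of 0.4 = 0 (operand ≠ 0)
¬¬(¬(¬A ∧ A) → ((A → A) ∧ (B ∧ A))): Gödel ¬ of 0 = 1 (operand is 0)
((A → C) → ¬¬(¬(¬A ∧ A) → ((A → A) ∧ (B ∧ A)))): 1 ≤ 1, so result = 1
(((A → C) → ¬¬(¬(¬A ∧ A) → ((A → A) ∧ (B ∧ A)))) → A): 1 > 0.4, so result = 0.4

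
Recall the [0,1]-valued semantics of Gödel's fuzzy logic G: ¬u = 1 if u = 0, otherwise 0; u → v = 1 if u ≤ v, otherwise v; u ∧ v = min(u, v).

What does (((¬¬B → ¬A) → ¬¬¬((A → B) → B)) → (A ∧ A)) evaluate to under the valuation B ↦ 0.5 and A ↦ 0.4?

0.40

¬B: Gödel ¬ of 0.5 = 0 (operand ≠ 0)
¬¬B: Gödel ¬ of 0 = 1 (operand is 0)
¬A: Gödel ¬ of 0.4 = 0 (operand ≠ 0)
(¬¬B → ¬A): 1 > 0, so result = 0
(A → B): 0.4 ≤ 0.5, so result = 1
((A → B) → B): 1 > 0.5, so result = 0.5
¬((A → B) → B): Gödel ¬ of 0.5 = 0 (operand ≠ 0)
¬¬((A → B) → B): Gödel ¬ of 0 = 1 (operand is 0)
¬¬¬((A → B) → B): Gödel ¬ of 1 = 0 (operand ≠ 0)
((¬¬B → ¬A) → ¬¬¬((A → B) → B)): 0 ≤ 0, so result = 1
(A ∧ A) = min(0.4, 0.4) = 0.4
(((¬¬B → ¬A) → ¬¬¬((A → B) → B)) → (A ∧ A)): 1 > 0.4, so result = 0.4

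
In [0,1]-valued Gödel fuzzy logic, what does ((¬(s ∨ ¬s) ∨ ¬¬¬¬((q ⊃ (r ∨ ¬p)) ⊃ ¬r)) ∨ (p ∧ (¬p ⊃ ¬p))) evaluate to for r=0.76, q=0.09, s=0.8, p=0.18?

¬s: Gödel ¬ of 0.8 = 0 (operand ≠ 0)
(s ∨ ¬s) = max(0.8, 0) = 0.8
¬(s ∨ ¬s): Gödel ¬ of 0.8 = 0 (operand ≠ 0)
¬p: Gödel ¬ of 0.18 = 0 (operand ≠ 0)
(r ∨ ¬p) = max(0.76, 0) = 0.76
(q ⊃ (r ∨ ¬p)): 0.09 ≤ 0.76, so result = 1
¬r: Gödel ¬ of 0.76 = 0 (operand ≠ 0)
((q ⊃ (r ∨ ¬p)) ⊃ ¬r): 1 > 0, so result = 0
¬((q ⊃ (r ∨ ¬p)) ⊃ ¬r): Gödel ¬ of 0 = 1 (operand is 0)
¬¬((q ⊃ (r ∨ ¬p)) ⊃ ¬r): Gödel ¬ of 1 = 0 (operand ≠ 0)
¬¬¬((q ⊃ (r ∨ ¬p)) ⊃ ¬r): Gödel ¬ of 0 = 1 (operand is 0)
¬¬¬¬((q ⊃ (r ∨ ¬p)) ⊃ ¬r): Gödel ¬ of 1 = 0 (operand ≠ 0)
(¬(s ∨ ¬s) ∨ ¬¬¬¬((q ⊃ (r ∨ ¬p)) ⊃ ¬r)) = max(0, 0) = 0
¬p: Gödel ¬ of 0.18 = 0 (operand ≠ 0)
¬p: Gödel ¬ of 0.18 = 0 (operand ≠ 0)
(¬p ⊃ ¬p): 0 ≤ 0, so result = 1
(p ∧ (¬p ⊃ ¬p)) = min(0.18, 1) = 0.18
((¬(s ∨ ¬s) ∨ ¬¬¬¬((q ⊃ (r ∨ ¬p)) ⊃ ¬r)) ∨ (p ∧ (¬p ⊃ ¬p))) = max(0, 0.18) = 0.18

0.18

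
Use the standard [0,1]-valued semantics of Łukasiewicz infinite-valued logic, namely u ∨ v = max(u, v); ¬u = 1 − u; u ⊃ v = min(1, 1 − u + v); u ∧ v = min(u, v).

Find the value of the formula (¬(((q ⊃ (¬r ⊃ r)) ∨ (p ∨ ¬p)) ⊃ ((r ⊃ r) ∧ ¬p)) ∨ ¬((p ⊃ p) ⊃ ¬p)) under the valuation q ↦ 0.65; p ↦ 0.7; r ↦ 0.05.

0.70

¬r: Łukasiewicz ¬ gives 1 − 0.05 = 0.95
(¬r ⊃ r): min(1, 1 − 0.95 + 0.05) = 0.1
(q ⊃ (¬r ⊃ r)): min(1, 1 − 0.65 + 0.1) = 0.45
¬p: Łukasiewicz ¬ gives 1 − 0.7 = 0.3
(p ∨ ¬p) = max(0.7, 0.3) = 0.7
((q ⊃ (¬r ⊃ r)) ∨ (p ∨ ¬p)) = max(0.45, 0.7) = 0.7
(r ⊃ r): min(1, 1 − 0.05 + 0.05) = 1
¬p: Łukasiewicz ¬ gives 1 − 0.7 = 0.3
((r ⊃ r) ∧ ¬p) = min(1, 0.3) = 0.3
(((q ⊃ (¬r ⊃ r)) ∨ (p ∨ ¬p)) ⊃ ((r ⊃ r) ∧ ¬p)): min(1, 1 − 0.7 + 0.3) = 0.6
¬(((q ⊃ (¬r ⊃ r)) ∨ (p ∨ ¬p)) ⊃ ((r ⊃ r) ∧ ¬p)): Łukasiewicz ¬ gives 1 − 0.6 = 0.4
(p ⊃ p): min(1, 1 − 0.7 + 0.7) = 1
¬p: Łukasiewicz ¬ gives 1 − 0.7 = 0.3
((p ⊃ p) ⊃ ¬p): min(1, 1 − 1 + 0.3) = 0.3
¬((p ⊃ p) ⊃ ¬p): Łukasiewicz ¬ gives 1 − 0.3 = 0.7
(¬(((q ⊃ (¬r ⊃ r)) ∨ (p ∨ ¬p)) ⊃ ((r ⊃ r) ∧ ¬p)) ∨ ¬((p ⊃ p) ⊃ ¬p)) = max(0.4, 0.7) = 0.7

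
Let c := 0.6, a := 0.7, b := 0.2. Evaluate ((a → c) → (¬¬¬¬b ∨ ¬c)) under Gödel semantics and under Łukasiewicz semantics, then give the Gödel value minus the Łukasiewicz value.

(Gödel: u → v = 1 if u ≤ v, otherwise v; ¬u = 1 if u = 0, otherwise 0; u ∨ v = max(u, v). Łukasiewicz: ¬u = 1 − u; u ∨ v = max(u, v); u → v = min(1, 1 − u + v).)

0.50

Gödel evaluation:
  (a → c): 0.7 > 0.6, so result = 0.6
  ¬b: Gödel ¬ of 0.2 = 0 (operand ≠ 0)
  ¬¬b: Gödel ¬ of 0 = 1 (operand is 0)
  ¬¬¬b: Gödel ¬ of 1 = 0 (operand ≠ 0)
  ¬¬¬¬b: Gödel ¬ of 0 = 1 (operand is 0)
  ¬c: Gödel ¬ of 0.6 = 0 (operand ≠ 0)
  (¬¬¬¬b ∨ ¬c) = max(1, 0) = 1
  ((a → c) → (¬¬¬¬b ∨ ¬c)): 0.6 ≤ 1, so result = 1
  Gödel value = 1
Łukasiewicz evaluation:
  (a → c): min(1, 1 − 0.7 + 0.6) = 0.9
  ¬b: Łukasiewicz ¬ gives 1 − 0.2 = 0.8
  ¬¬b: Łukasiewicz ¬ gives 1 − 0.8 = 0.2
  ¬¬¬b: Łukasiewicz ¬ gives 1 − 0.2 = 0.8
  ¬¬¬¬b: Łukasiewicz ¬ gives 1 − 0.8 = 0.2
  ¬c: Łukasiewicz ¬ gives 1 − 0.6 = 0.4
  (¬¬¬¬b ∨ ¬c) = max(0.2, 0.4) = 0.4
  ((a → c) → (¬¬¬¬b ∨ ¬c)): min(1, 1 − 0.9 + 0.4) = 0.5
  Łukasiewicz value = 0.5
Difference: 1 − 0.5 = 0.50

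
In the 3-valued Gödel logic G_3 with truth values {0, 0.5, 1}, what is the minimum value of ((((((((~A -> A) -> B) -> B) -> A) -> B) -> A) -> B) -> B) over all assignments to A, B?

0.50

The minimum is attained at A = 0, B = 0.5:
  ~A: Gödel ¬ of 0 = 1 (operand is 0)
  (~A -> A): 1 > 0, so result = 0
  ((~A -> A) -> B): 0 ≤ 0.5, so result = 1
  (((~A -> A) -> B) -> B): 1 > 0.5, so result = 0.5
  ((((~A -> A) -> B) -> B) -> A): 0.5 > 0, so result = 0
  (((((~A -> A) -> B) -> B) -> A) -> B): 0 ≤ 0.5, so result = 1
  ((((((~A -> A) -> B) -> B) -> A) -> B) -> A): 1 > 0, so result = 0
  (((((((~A -> A) -> B) -> B) -> A) -> B) -> A) -> B): 0 ≤ 0.5, so result = 1
  ((((((((~A -> A) -> B) -> B) -> A) -> B) -> A) -> B) -> B): 1 > 0.5, so result = 0.5
Checking all 9 assignments confirms none give a value below 0.50.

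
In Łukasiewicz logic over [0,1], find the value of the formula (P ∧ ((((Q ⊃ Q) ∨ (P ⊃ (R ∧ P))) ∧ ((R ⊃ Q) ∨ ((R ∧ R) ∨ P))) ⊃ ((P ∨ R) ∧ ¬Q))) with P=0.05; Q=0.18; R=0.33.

0.05

(Q ⊃ Q): min(1, 1 − 0.18 + 0.18) = 1
(R ∧ P) = min(0.33, 0.05) = 0.05
(P ⊃ (R ∧ P)): min(1, 1 − 0.05 + 0.05) = 1
((Q ⊃ Q) ∨ (P ⊃ (R ∧ P))) = max(1, 1) = 1
(R ⊃ Q): min(1, 1 − 0.33 + 0.18) = 0.85
(R ∧ R) = min(0.33, 0.33) = 0.33
((R ∧ R) ∨ P) = max(0.33, 0.05) = 0.33
((R ⊃ Q) ∨ ((R ∧ R) ∨ P)) = max(0.85, 0.33) = 0.85
(((Q ⊃ Q) ∨ (P ⊃ (R ∧ P))) ∧ ((R ⊃ Q) ∨ ((R ∧ R) ∨ P))) = min(1, 0.85) = 0.85
(P ∨ R) = max(0.05, 0.33) = 0.33
¬Q: Łukasiewicz ¬ gives 1 − 0.18 = 0.82
((P ∨ R) ∧ ¬Q) = min(0.33, 0.82) = 0.33
((((Q ⊃ Q) ∨ (P ⊃ (R ∧ P))) ∧ ((R ⊃ Q) ∨ ((R ∧ R) ∨ P))) ⊃ ((P ∨ R) ∧ ¬Q)): min(1, 1 − 0.85 + 0.33) = 0.48
(P ∧ ((((Q ⊃ Q) ∨ (P ⊃ (R ∧ P))) ∧ ((R ⊃ Q) ∨ ((R ∧ R) ∨ P))) ⊃ ((P ∨ R) ∧ ¬Q))) = min(0.05, 0.48) = 0.05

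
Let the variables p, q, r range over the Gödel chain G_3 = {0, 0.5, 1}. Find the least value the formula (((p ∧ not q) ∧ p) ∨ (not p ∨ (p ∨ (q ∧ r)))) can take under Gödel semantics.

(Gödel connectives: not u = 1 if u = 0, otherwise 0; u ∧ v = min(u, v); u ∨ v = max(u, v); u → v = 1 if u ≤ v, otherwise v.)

The minimum is attained at p = 0.5, q = 0, r = 0:
  not q: Gödel ¬ of 0 = 1 (operand is 0)
  (p ∧ not q) = min(0.5, 1) = 0.5
  ((p ∧ not q) ∧ p) = min(0.5, 0.5) = 0.5
  not p: Gödel ¬ of 0.5 = 0 (operand ≠ 0)
  (q ∧ r) = min(0, 0) = 0
  (p ∨ (q ∧ r)) = max(0.5, 0) = 0.5
  (not p ∨ (p ∨ (q ∧ r))) = max(0, 0.5) = 0.5
  (((p ∧ not q) ∧ p) ∨ (not p ∨ (p ∨ (q ∧ r)))) = max(0.5, 0.5) = 0.5
Checking all 27 assignments confirms none give a value below 0.50.

0.50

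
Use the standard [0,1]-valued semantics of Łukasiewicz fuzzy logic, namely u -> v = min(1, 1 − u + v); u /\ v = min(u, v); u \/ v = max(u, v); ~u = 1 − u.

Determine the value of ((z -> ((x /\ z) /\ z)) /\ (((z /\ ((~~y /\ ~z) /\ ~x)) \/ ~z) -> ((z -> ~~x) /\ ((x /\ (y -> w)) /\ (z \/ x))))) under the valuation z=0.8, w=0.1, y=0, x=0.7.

0.90

(x /\ z) = min(0.7, 0.8) = 0.7
((x /\ z) /\ z) = min(0.7, 0.8) = 0.7
(z -> ((x /\ z) /\ z)): min(1, 1 − 0.8 + 0.7) = 0.9
~y: Łukasiewicz ¬ gives 1 − 0 = 1
~~y: Łukasiewicz ¬ gives 1 − 1 = 0
~z: Łukasiewicz ¬ gives 1 − 0.8 = 0.2
(~~y /\ ~z) = min(0, 0.2) = 0
~x: Łukasiewicz ¬ gives 1 − 0.7 = 0.3
((~~y /\ ~z) /\ ~x) = min(0, 0.3) = 0
(z /\ ((~~y /\ ~z) /\ ~x)) = min(0.8, 0) = 0
~z: Łukasiewicz ¬ gives 1 − 0.8 = 0.2
((z /\ ((~~y /\ ~z) /\ ~x)) \/ ~z) = max(0, 0.2) = 0.2
~x: Łukasiewicz ¬ gives 1 − 0.7 = 0.3
~~x: Łukasiewicz ¬ gives 1 − 0.3 = 0.7
(z -> ~~x): min(1, 1 − 0.8 + 0.7) = 0.9
(y -> w): min(1, 1 − 0 + 0.1) = 1
(x /\ (y -> w)) = min(0.7, 1) = 0.7
(z \/ x) = max(0.8, 0.7) = 0.8
((x /\ (y -> w)) /\ (z \/ x)) = min(0.7, 0.8) = 0.7
((z -> ~~x) /\ ((x /\ (y -> w)) /\ (z \/ x))) = min(0.9, 0.7) = 0.7
(((z /\ ((~~y /\ ~z) /\ ~x)) \/ ~z) -> ((z -> ~~x) /\ ((x /\ (y -> w)) /\ (z \/ x)))): min(1, 1 − 0.2 + 0.7) = 1
((z -> ((x /\ z) /\ z)) /\ (((z /\ ((~~y /\ ~z) /\ ~x)) \/ ~z) -> ((z -> ~~x) /\ ((x /\ (y -> w)) /\ (z \/ x))))) = min(0.9, 1) = 0.9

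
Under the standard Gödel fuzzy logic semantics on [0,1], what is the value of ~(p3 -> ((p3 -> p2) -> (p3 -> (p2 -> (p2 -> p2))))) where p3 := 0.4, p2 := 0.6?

0.00

(p3 -> p2): 0.4 ≤ 0.6, so result = 1
(p2 -> p2): 0.6 ≤ 0.6, so result = 1
(p2 -> (p2 -> p2)): 0.6 ≤ 1, so result = 1
(p3 -> (p2 -> (p2 -> p2))): 0.4 ≤ 1, so result = 1
((p3 -> p2) -> (p3 -> (p2 -> (p2 -> p2)))): 1 ≤ 1, so result = 1
(p3 -> ((p3 -> p2) -> (p3 -> (p2 -> (p2 -> p2))))): 0.4 ≤ 1, so result = 1
~(p3 -> ((p3 -> p2) -> (p3 -> (p2 -> (p2 -> p2))))): Gödel ¬ of 1 = 0 (operand ≠ 0)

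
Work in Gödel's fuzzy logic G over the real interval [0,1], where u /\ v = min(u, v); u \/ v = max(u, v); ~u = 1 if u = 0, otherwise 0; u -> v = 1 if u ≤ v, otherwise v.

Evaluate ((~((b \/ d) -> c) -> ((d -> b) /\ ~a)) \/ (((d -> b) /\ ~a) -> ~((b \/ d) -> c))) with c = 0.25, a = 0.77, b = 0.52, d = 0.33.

(b \/ d) = max(0.52, 0.33) = 0.52
((b \/ d) -> c): 0.52 > 0.25, so result = 0.25
~((b \/ d) -> c): Gödel ¬ of 0.25 = 0 (operand ≠ 0)
(d -> b): 0.33 ≤ 0.52, so result = 1
~a: Gödel ¬ of 0.77 = 0 (operand ≠ 0)
((d -> b) /\ ~a) = min(1, 0) = 0
(~((b \/ d) -> c) -> ((d -> b) /\ ~a)): 0 ≤ 0, so result = 1
(d -> b): 0.33 ≤ 0.52, so result = 1
~a: Gödel ¬ of 0.77 = 0 (operand ≠ 0)
((d -> b) /\ ~a) = min(1, 0) = 0
(b \/ d) = max(0.52, 0.33) = 0.52
((b \/ d) -> c): 0.52 > 0.25, so result = 0.25
~((b \/ d) -> c): Gödel ¬ of 0.25 = 0 (operand ≠ 0)
(((d -> b) /\ ~a) -> ~((b \/ d) -> c)): 0 ≤ 0, so result = 1
((~((b \/ d) -> c) -> ((d -> b) /\ ~a)) \/ (((d -> b) /\ ~a) -> ~((b \/ d) -> c))) = max(1, 1) = 1

1.00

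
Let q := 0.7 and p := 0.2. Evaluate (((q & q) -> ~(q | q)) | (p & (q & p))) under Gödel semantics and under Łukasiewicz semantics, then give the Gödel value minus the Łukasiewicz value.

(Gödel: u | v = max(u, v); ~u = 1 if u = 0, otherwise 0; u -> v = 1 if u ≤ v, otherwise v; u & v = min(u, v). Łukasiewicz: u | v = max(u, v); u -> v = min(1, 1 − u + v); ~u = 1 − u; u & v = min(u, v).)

Gödel evaluation:
  (q & q) = min(0.7, 0.7) = 0.7
  (q | q) = max(0.7, 0.7) = 0.7
  ~(q | q): Gödel ¬ of 0.7 = 0 (operand ≠ 0)
  ((q & q) -> ~(q | q)): 0.7 > 0, so result = 0
  (q & p) = min(0.7, 0.2) = 0.2
  (p & (q & p)) = min(0.2, 0.2) = 0.2
  (((q & q) -> ~(q | q)) | (p & (q & p))) = max(0, 0.2) = 0.2
  Gödel value = 0.2
Łukasiewicz evaluation:
  (q & q) = min(0.7, 0.7) = 0.7
  (q | q) = max(0.7, 0.7) = 0.7
  ~(q | q): Łukasiewicz ¬ gives 1 − 0.7 = 0.3
  ((q & q) -> ~(q | q)): min(1, 1 − 0.7 + 0.3) = 0.6
  (q & p) = min(0.7, 0.2) = 0.2
  (p & (q & p)) = min(0.2, 0.2) = 0.2
  (((q & q) -> ~(q | q)) | (p & (q & p))) = max(0.6, 0.2) = 0.6
  Łukasiewicz value = 0.6
Difference: 0.2 − 0.6 = -0.40

-0.40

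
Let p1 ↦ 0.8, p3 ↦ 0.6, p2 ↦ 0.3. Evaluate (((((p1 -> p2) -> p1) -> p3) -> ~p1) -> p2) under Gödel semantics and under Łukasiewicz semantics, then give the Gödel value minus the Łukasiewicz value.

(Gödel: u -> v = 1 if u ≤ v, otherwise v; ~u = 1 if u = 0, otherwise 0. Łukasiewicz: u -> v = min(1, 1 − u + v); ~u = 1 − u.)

Gödel evaluation:
  (p1 -> p2): 0.8 > 0.3, so result = 0.3
  ((p1 -> p2) -> p1): 0.3 ≤ 0.8, so result = 1
  (((p1 -> p2) -> p1) -> p3): 1 > 0.6, so result = 0.6
  ~p1: Gödel ¬ of 0.8 = 0 (operand ≠ 0)
  ((((p1 -> p2) -> p1) -> p3) -> ~p1): 0.6 > 0, so result = 0
  (((((p1 -> p2) -> p1) -> p3) -> ~p1) -> p2): 0 ≤ 0.3, so result = 1
  Gödel value = 1
Łukasiewicz evaluation:
  (p1 -> p2): min(1, 1 − 0.8 + 0.3) = 0.5
  ((p1 -> p2) -> p1): min(1, 1 − 0.5 + 0.8) = 1
  (((p1 -> p2) -> p1) -> p3): min(1, 1 − 1 + 0.6) = 0.6
  ~p1: Łukasiewicz ¬ gives 1 − 0.8 = 0.2
  ((((p1 -> p2) -> p1) -> p3) -> ~p1): min(1, 1 − 0.6 + 0.2) = 0.6
  (((((p1 -> p2) -> p1) -> p3) -> ~p1) -> p2): min(1, 1 − 0.6 + 0.3) = 0.7
  Łukasiewicz value = 0.7
Difference: 1 − 0.7 = 0.30

0.30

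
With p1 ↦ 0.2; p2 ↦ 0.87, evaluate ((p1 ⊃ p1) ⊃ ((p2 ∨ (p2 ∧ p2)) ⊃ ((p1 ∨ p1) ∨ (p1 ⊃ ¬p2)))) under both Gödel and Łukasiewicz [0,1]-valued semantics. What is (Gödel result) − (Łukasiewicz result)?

-0.80

Gödel evaluation:
  (p1 ⊃ p1): 0.2 ≤ 0.2, so result = 1
  (p2 ∧ p2) = min(0.87, 0.87) = 0.87
  (p2 ∨ (p2 ∧ p2)) = max(0.87, 0.87) = 0.87
  (p1 ∨ p1) = max(0.2, 0.2) = 0.2
  ¬p2: Gödel ¬ of 0.87 = 0 (operand ≠ 0)
  (p1 ⊃ ¬p2): 0.2 > 0, so result = 0
  ((p1 ∨ p1) ∨ (p1 ⊃ ¬p2)) = max(0.2, 0) = 0.2
  ((p2 ∨ (p2 ∧ p2)) ⊃ ((p1 ∨ p1) ∨ (p1 ⊃ ¬p2))): 0.87 > 0.2, so result = 0.2
  ((p1 ⊃ p1) ⊃ ((p2 ∨ (p2 ∧ p2)) ⊃ ((p1 ∨ p1) ∨ (p1 ⊃ ¬p2)))): 1 > 0.2, so result = 0.2
  Gödel value = 0.2
Łukasiewicz evaluation:
  (p1 ⊃ p1): min(1, 1 − 0.2 + 0.2) = 1
  (p2 ∧ p2) = min(0.87, 0.87) = 0.87
  (p2 ∨ (p2 ∧ p2)) = max(0.87, 0.87) = 0.87
  (p1 ∨ p1) = max(0.2, 0.2) = 0.2
  ¬p2: Łukasiewicz ¬ gives 1 − 0.87 = 0.13
  (p1 ⊃ ¬p2): min(1, 1 − 0.2 + 0.13) = 0.93
  ((p1 ∨ p1) ∨ (p1 ⊃ ¬p2)) = max(0.2, 0.93) = 0.93
  ((p2 ∨ (p2 ∧ p2)) ⊃ ((p1 ∨ p1) ∨ (p1 ⊃ ¬p2))): min(1, 1 − 0.87 + 0.93) = 1
  ((p1 ⊃ p1) ⊃ ((p2 ∨ (p2 ∧ p2)) ⊃ ((p1 ∨ p1) ∨ (p1 ⊃ ¬p2)))): min(1, 1 − 1 + 1) = 1
  Łukasiewicz value = 1
Difference: 0.2 − 1 = -0.80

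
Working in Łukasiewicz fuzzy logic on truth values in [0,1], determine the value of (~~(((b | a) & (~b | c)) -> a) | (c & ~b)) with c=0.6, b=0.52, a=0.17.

(b | a) = max(0.52, 0.17) = 0.52
~b: Łukasiewicz ¬ gives 1 − 0.52 = 0.48
(~b | c) = max(0.48, 0.6) = 0.6
((b | a) & (~b | c)) = min(0.52, 0.6) = 0.52
(((b | a) & (~b | c)) -> a): min(1, 1 − 0.52 + 0.17) = 0.65
~(((b | a) & (~b | c)) -> a): Łukasiewicz ¬ gives 1 − 0.65 = 0.35
~~(((b | a) & (~b | c)) -> a): Łukasiewicz ¬ gives 1 − 0.35 = 0.65
~b: Łukasiewicz ¬ gives 1 − 0.52 = 0.48
(c & ~b) = min(0.6, 0.48) = 0.48
(~~(((b | a) & (~b | c)) -> a) | (c & ~b)) = max(0.65, 0.48) = 0.65

0.65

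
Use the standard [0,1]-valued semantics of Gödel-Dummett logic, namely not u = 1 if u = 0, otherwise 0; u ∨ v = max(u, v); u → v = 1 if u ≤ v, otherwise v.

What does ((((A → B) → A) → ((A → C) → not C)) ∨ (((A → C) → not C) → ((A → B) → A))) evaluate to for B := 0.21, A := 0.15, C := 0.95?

(A → B): 0.15 ≤ 0.21, so result = 1
((A → B) → A): 1 > 0.15, so result = 0.15
(A → C): 0.15 ≤ 0.95, so result = 1
not C: Gödel ¬ of 0.95 = 0 (operand ≠ 0)
((A → C) → not C): 1 > 0, so result = 0
(((A → B) → A) → ((A → C) → not C)): 0.15 > 0, so result = 0
(A → C): 0.15 ≤ 0.95, so result = 1
not C: Gödel ¬ of 0.95 = 0 (operand ≠ 0)
((A → C) → not C): 1 > 0, so result = 0
(A → B): 0.15 ≤ 0.21, so result = 1
((A → B) → A): 1 > 0.15, so result = 0.15
(((A → C) → not C) → ((A → B) → A)): 0 ≤ 0.15, so result = 1
((((A → B) → A) → ((A → C) → not C)) ∨ (((A → C) → not C) → ((A → B) → A))) = max(0, 1) = 1

1.00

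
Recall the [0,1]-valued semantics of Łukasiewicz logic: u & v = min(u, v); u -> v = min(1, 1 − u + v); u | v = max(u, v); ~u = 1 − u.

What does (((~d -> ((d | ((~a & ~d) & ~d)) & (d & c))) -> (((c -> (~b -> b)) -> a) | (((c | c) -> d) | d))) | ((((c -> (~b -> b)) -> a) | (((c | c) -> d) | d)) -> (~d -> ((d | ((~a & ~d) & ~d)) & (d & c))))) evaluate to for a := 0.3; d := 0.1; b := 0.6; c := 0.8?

1.00

~d: Łukasiewicz ¬ gives 1 − 0.1 = 0.9
~a: Łukasiewicz ¬ gives 1 − 0.3 = 0.7
~d: Łukasiewicz ¬ gives 1 − 0.1 = 0.9
(~a & ~d) = min(0.7, 0.9) = 0.7
~d: Łukasiewicz ¬ gives 1 − 0.1 = 0.9
((~a & ~d) & ~d) = min(0.7, 0.9) = 0.7
(d | ((~a & ~d) & ~d)) = max(0.1, 0.7) = 0.7
(d & c) = min(0.1, 0.8) = 0.1
((d | ((~a & ~d) & ~d)) & (d & c)) = min(0.7, 0.1) = 0.1
(~d -> ((d | ((~a & ~d) & ~d)) & (d & c))): min(1, 1 − 0.9 + 0.1) = 0.2
~b: Łukasiewicz ¬ gives 1 − 0.6 = 0.4
(~b -> b): min(1, 1 − 0.4 + 0.6) = 1
(c -> (~b -> b)): min(1, 1 − 0.8 + 1) = 1
((c -> (~b -> b)) -> a): min(1, 1 − 1 + 0.3) = 0.3
(c | c) = max(0.8, 0.8) = 0.8
((c | c) -> d): min(1, 1 − 0.8 + 0.1) = 0.3
(((c | c) -> d) | d) = max(0.3, 0.1) = 0.3
(((c -> (~b -> b)) -> a) | (((c | c) -> d) | d)) = max(0.3, 0.3) = 0.3
((~d -> ((d | ((~a & ~d) & ~d)) & (d & c))) -> (((c -> (~b -> b)) -> a) | (((c | c) -> d) | d))): min(1, 1 − 0.2 + 0.3) = 1
~b: Łukasiewicz ¬ gives 1 − 0.6 = 0.4
(~b -> b): min(1, 1 − 0.4 + 0.6) = 1
(c -> (~b -> b)): min(1, 1 − 0.8 + 1) = 1
((c -> (~b -> b)) -> a): min(1, 1 − 1 + 0.3) = 0.3
(c | c) = max(0.8, 0.8) = 0.8
((c | c) -> d): min(1, 1 − 0.8 + 0.1) = 0.3
(((c | c) -> d) | d) = max(0.3, 0.1) = 0.3
(((c -> (~b -> b)) -> a) | (((c | c) -> d) | d)) = max(0.3, 0.3) = 0.3
~d: Łukasiewicz ¬ gives 1 − 0.1 = 0.9
~a: Łukasiewicz ¬ gives 1 − 0.3 = 0.7
~d: Łukasiewicz ¬ gives 1 − 0.1 = 0.9
(~a & ~d) = min(0.7, 0.9) = 0.7
~d: Łukasiewicz ¬ gives 1 − 0.1 = 0.9
((~a & ~d) & ~d) = min(0.7, 0.9) = 0.7
(d | ((~a & ~d) & ~d)) = max(0.1, 0.7) = 0.7
(d & c) = min(0.1, 0.8) = 0.1
((d | ((~a & ~d) & ~d)) & (d & c)) = min(0.7, 0.1) = 0.1
(~d -> ((d | ((~a & ~d) & ~d)) & (d & c))): min(1, 1 − 0.9 + 0.1) = 0.2
((((c -> (~b -> b)) -> a) | (((c | c) -> d) | d)) -> (~d -> ((d | ((~a & ~d) & ~d)) & (d & c)))): min(1, 1 − 0.3 + 0.2) = 0.9
(((~d -> ((d | ((~a & ~d) & ~d)) & (d & c))) -> (((c -> (~b -> b)) -> a) | (((c | c) -> d) | d))) | ((((c -> (~b -> b)) -> a) | (((c | c) -> d) | d)) -> (~d -> ((d | ((~a & ~d) & ~d)) & (d & c))))) = max(1, 0.9) = 1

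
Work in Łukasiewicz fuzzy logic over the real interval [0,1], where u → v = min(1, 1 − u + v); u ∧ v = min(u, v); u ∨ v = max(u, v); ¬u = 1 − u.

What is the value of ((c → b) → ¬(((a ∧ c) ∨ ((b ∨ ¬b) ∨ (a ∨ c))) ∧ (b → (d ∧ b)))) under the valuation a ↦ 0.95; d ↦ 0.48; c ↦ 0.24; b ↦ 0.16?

0.13

(c → b): min(1, 1 − 0.24 + 0.16) = 0.92
(a ∧ c) = min(0.95, 0.24) = 0.24
¬b: Łukasiewicz ¬ gives 1 − 0.16 = 0.84
(b ∨ ¬b) = max(0.16, 0.84) = 0.84
(a ∨ c) = max(0.95, 0.24) = 0.95
((b ∨ ¬b) ∨ (a ∨ c)) = max(0.84, 0.95) = 0.95
((a ∧ c) ∨ ((b ∨ ¬b) ∨ (a ∨ c))) = max(0.24, 0.95) = 0.95
(d ∧ b) = min(0.48, 0.16) = 0.16
(b → (d ∧ b)): min(1, 1 − 0.16 + 0.16) = 1
(((a ∧ c) ∨ ((b ∨ ¬b) ∨ (a ∨ c))) ∧ (b → (d ∧ b))) = min(0.95, 1) = 0.95
¬(((a ∧ c) ∨ ((b ∨ ¬b) ∨ (a ∨ c))) ∧ (b → (d ∧ b))): Łukasiewicz ¬ gives 1 − 0.95 = 0.05
((c → b) → ¬(((a ∧ c) ∨ ((b ∨ ¬b) ∨ (a ∨ c))) ∧ (b → (d ∧ b)))): min(1, 1 − 0.92 + 0.05) = 0.13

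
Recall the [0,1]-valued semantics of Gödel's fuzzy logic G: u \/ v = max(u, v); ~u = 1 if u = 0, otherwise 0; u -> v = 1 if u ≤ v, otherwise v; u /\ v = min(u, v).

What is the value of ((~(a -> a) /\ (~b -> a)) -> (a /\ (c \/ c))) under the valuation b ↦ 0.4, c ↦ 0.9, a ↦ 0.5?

(a -> a): 0.5 ≤ 0.5, so result = 1
~(a -> a): Gödel ¬ of 1 = 0 (operand ≠ 0)
~b: Gödel ¬ of 0.4 = 0 (operand ≠ 0)
(~b -> a): 0 ≤ 0.5, so result = 1
(~(a -> a) /\ (~b -> a)) = min(0, 1) = 0
(c \/ c) = max(0.9, 0.9) = 0.9
(a /\ (c \/ c)) = min(0.5, 0.9) = 0.5
((~(a -> a) /\ (~b -> a)) -> (a /\ (c \/ c))): 0 ≤ 0.5, so result = 1

1.00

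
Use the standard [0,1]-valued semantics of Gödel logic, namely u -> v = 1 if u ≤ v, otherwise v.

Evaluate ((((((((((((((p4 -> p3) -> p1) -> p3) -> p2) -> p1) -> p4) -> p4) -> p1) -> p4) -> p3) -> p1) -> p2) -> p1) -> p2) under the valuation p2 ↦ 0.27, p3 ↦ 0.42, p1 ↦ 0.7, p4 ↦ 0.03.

0.27

(p4 -> p3): 0.03 ≤ 0.42, so result = 1
((p4 -> p3) -> p1): 1 > 0.7, so result = 0.7
(((p4 -> p3) -> p1) -> p3): 0.7 > 0.42, so result = 0.42
((((p4 -> p3) -> p1) -> p3) -> p2): 0.42 > 0.27, so result = 0.27
(((((p4 -> p3) -> p1) -> p3) -> p2) -> p1): 0.27 ≤ 0.7, so result = 1
((((((p4 -> p3) -> p1) -> p3) -> p2) -> p1) -> p4): 1 > 0.03, so result = 0.03
(((((((p4 -> p3) -> p1) -> p3) -> p2) -> p1) -> p4) -> p4): 0.03 ≤ 0.03, so result = 1
((((((((p4 -> p3) -> p1) -> p3) -> p2) -> p1) -> p4) -> p4) -> p1): 1 > 0.7, so result = 0.7
(((((((((p4 -> p3) -> p1) -> p3) -> p2) -> p1) -> p4) -> p4) -> p1) -> p4): 0.7 > 0.03, so result = 0.03
((((((((((p4 -> p3) -> p1) -> p3) -> p2) -> p1) -> p4) -> p4) -> p1) -> p4) -> p3): 0.03 ≤ 0.42, so result = 1
(((((((((((p4 -> p3) -> p1) -> p3) -> p2) -> p1) -> p4) -> p4) -> p1) -> p4) -> p3) -> p1): 1 > 0.7, so result = 0.7
((((((((((((p4 -> p3) -> p1) -> p3) -> p2) -> p1) -> p4) -> p4) -> p1) -> p4) -> p3) -> p1) -> p2): 0.7 > 0.27, so result = 0.27
(((((((((((((p4 -> p3) -> p1) -> p3) -> p2) -> p1) -> p4) -> p4) -> p1) -> p4) -> p3) -> p1) -> p2) -> p1): 0.27 ≤ 0.7, so result = 1
((((((((((((((p4 -> p3) -> p1) -> p3) -> p2) -> p1) -> p4) -> p4) -> p1) -> p4) -> p3) -> p1) -> p2) -> p1) -> p2): 1 > 0.27, so result = 0.27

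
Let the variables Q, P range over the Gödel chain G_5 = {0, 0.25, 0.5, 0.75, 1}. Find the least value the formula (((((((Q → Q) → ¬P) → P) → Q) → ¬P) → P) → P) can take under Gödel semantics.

The minimum is attained at Q = 0.25, P = 0.25:
  (Q → Q): 0.25 ≤ 0.25, so result = 1
  ¬P: Gödel ¬ of 0.25 = 0 (operand ≠ 0)
  ((Q → Q) → ¬P): 1 > 0, so result = 0
  (((Q → Q) → ¬P) → P): 0 ≤ 0.25, so result = 1
  ((((Q → Q) → ¬P) → P) → Q): 1 > 0.25, so result = 0.25
  ¬P: Gödel ¬ of 0.25 = 0 (operand ≠ 0)
  (((((Q → Q) → ¬P) → P) → Q) → ¬P): 0.25 > 0, so result = 0
  ((((((Q → Q) → ¬P) → P) → Q) → ¬P) → P): 0 ≤ 0.25, so result = 1
  (((((((Q → Q) → ¬P) → P) → Q) → ¬P) → P) → P): 1 > 0.25, so result = 0.25
Checking all 25 assignments confirms none give a value below 0.25.

0.25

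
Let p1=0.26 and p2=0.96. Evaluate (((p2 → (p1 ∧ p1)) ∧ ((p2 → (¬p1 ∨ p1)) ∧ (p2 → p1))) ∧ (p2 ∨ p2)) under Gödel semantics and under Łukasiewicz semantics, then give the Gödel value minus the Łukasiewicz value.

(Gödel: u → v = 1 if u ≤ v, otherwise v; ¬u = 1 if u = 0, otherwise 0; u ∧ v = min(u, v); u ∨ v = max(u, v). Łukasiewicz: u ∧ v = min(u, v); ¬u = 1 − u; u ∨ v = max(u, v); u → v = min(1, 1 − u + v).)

-0.04

Gödel evaluation:
  (p1 ∧ p1) = min(0.26, 0.26) = 0.26
  (p2 → (p1 ∧ p1)): 0.96 > 0.26, so result = 0.26
  ¬p1: Gödel ¬ of 0.26 = 0 (operand ≠ 0)
  (¬p1 ∨ p1) = max(0, 0.26) = 0.26
  (p2 → (¬p1 ∨ p1)): 0.96 > 0.26, so result = 0.26
  (p2 → p1): 0.96 > 0.26, so result = 0.26
  ((p2 → (¬p1 ∨ p1)) ∧ (p2 → p1)) = min(0.26, 0.26) = 0.26
  ((p2 → (p1 ∧ p1)) ∧ ((p2 → (¬p1 ∨ p1)) ∧ (p2 → p1))) = min(0.26, 0.26) = 0.26
  (p2 ∨ p2) = max(0.96, 0.96) = 0.96
  (((p2 → (p1 ∧ p1)) ∧ ((p2 → (¬p1 ∨ p1)) ∧ (p2 → p1))) ∧ (p2 ∨ p2)) = min(0.26, 0.96) = 0.26
  Gödel value = 0.26
Łukasiewicz evaluation:
  (p1 ∧ p1) = min(0.26, 0.26) = 0.26
  (p2 → (p1 ∧ p1)): min(1, 1 − 0.96 + 0.26) = 0.3
  ¬p1: Łukasiewicz ¬ gives 1 − 0.26 = 0.74
  (¬p1 ∨ p1) = max(0.74, 0.26) = 0.74
  (p2 → (¬p1 ∨ p1)): min(1, 1 − 0.96 + 0.74) = 0.78
  (p2 → p1): min(1, 1 − 0.96 + 0.26) = 0.3
  ((p2 → (¬p1 ∨ p1)) ∧ (p2 → p1)) = min(0.78, 0.3) = 0.3
  ((p2 → (p1 ∧ p1)) ∧ ((p2 → (¬p1 ∨ p1)) ∧ (p2 → p1))) = min(0.3, 0.3) = 0.3
  (p2 ∨ p2) = max(0.96, 0.96) = 0.96
  (((p2 → (p1 ∧ p1)) ∧ ((p2 → (¬p1 ∨ p1)) ∧ (p2 → p1))) ∧ (p2 ∨ p2)) = min(0.3, 0.96) = 0.3
  Łukasiewicz value = 0.3
Difference: 0.26 − 0.3 = -0.04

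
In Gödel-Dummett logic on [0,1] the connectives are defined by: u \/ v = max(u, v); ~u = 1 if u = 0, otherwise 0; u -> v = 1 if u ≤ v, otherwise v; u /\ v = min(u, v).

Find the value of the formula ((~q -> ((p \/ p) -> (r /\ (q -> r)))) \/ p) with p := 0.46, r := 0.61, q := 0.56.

~q: Gödel ¬ of 0.56 = 0 (operand ≠ 0)
(p \/ p) = max(0.46, 0.46) = 0.46
(q -> r): 0.56 ≤ 0.61, so result = 1
(r /\ (q -> r)) = min(0.61, 1) = 0.61
((p \/ p) -> (r /\ (q -> r))): 0.46 ≤ 0.61, so result = 1
(~q -> ((p \/ p) -> (r /\ (q -> r)))): 0 ≤ 1, so result = 1
((~q -> ((p \/ p) -> (r /\ (q -> r)))) \/ p) = max(1, 0.46) = 1

1.00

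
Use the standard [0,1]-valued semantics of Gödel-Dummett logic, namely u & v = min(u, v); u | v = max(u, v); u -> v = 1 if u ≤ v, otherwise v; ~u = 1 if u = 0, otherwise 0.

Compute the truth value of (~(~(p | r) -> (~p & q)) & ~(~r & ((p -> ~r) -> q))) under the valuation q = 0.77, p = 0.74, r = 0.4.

0.00

(p | r) = max(0.74, 0.4) = 0.74
~(p | r): Gödel ¬ of 0.74 = 0 (operand ≠ 0)
~p: Gödel ¬ of 0.74 = 0 (operand ≠ 0)
(~p & q) = min(0, 0.77) = 0
(~(p | r) -> (~p & q)): 0 ≤ 0, so result = 1
~(~(p | r) -> (~p & q)): Gödel ¬ of 1 = 0 (operand ≠ 0)
~r: Gödel ¬ of 0.4 = 0 (operand ≠ 0)
~r: Gödel ¬ of 0.4 = 0 (operand ≠ 0)
(p -> ~r): 0.74 > 0, so result = 0
((p -> ~r) -> q): 0 ≤ 0.77, so result = 1
(~r & ((p -> ~r) -> q)) = min(0, 1) = 0
~(~r & ((p -> ~r) -> q)): Gödel ¬ of 0 = 1 (operand is 0)
(~(~(p | r) -> (~p & q)) & ~(~r & ((p -> ~r) -> q))) = min(0, 1) = 0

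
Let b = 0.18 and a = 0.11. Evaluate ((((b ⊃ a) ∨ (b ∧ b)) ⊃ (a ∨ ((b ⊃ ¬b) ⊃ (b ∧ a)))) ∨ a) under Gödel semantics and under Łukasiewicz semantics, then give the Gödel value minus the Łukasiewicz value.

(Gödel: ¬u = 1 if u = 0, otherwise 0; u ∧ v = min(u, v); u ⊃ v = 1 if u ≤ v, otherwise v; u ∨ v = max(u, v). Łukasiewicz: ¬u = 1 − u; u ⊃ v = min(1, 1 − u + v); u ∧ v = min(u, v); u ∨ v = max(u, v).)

0.82

Gödel evaluation:
  (b ⊃ a): 0.18 > 0.11, so result = 0.11
  (b ∧ b) = min(0.18, 0.18) = 0.18
  ((b ⊃ a) ∨ (b ∧ b)) = max(0.11, 0.18) = 0.18
  ¬b: Gödel ¬ of 0.18 = 0 (operand ≠ 0)
  (b ⊃ ¬b): 0.18 > 0, so result = 0
  (b ∧ a) = min(0.18, 0.11) = 0.11
  ((b ⊃ ¬b) ⊃ (b ∧ a)): 0 ≤ 0.11, so result = 1
  (a ∨ ((b ⊃ ¬b) ⊃ (b ∧ a))) = max(0.11, 1) = 1
  (((b ⊃ a) ∨ (b ∧ b)) ⊃ (a ∨ ((b ⊃ ¬b) ⊃ (b ∧ a)))): 0.18 ≤ 1, so result = 1
  ((((b ⊃ a) ∨ (b ∧ b)) ⊃ (a ∨ ((b ⊃ ¬b) ⊃ (b ∧ a)))) ∨ a) = max(1, 0.11) = 1
  Gödel value = 1
Łukasiewicz evaluation:
  (b ⊃ a): min(1, 1 − 0.18 + 0.11) = 0.93
  (b ∧ b) = min(0.18, 0.18) = 0.18
  ((b ⊃ a) ∨ (b ∧ b)) = max(0.93, 0.18) = 0.93
  ¬b: Łukasiewicz ¬ gives 1 − 0.18 = 0.82
  (b ⊃ ¬b): min(1, 1 − 0.18 + 0.82) = 1
  (b ∧ a) = min(0.18, 0.11) = 0.11
  ((b ⊃ ¬b) ⊃ (b ∧ a)): min(1, 1 − 1 + 0.11) = 0.11
  (a ∨ ((b ⊃ ¬b) ⊃ (b ∧ a))) = max(0.11, 0.11) = 0.11
  (((b ⊃ a) ∨ (b ∧ b)) ⊃ (a ∨ ((b ⊃ ¬b) ⊃ (b ∧ a)))): min(1, 1 − 0.93 + 0.11) = 0.18
  ((((b ⊃ a) ∨ (b ∧ b)) ⊃ (a ∨ ((b ⊃ ¬b) ⊃ (b ∧ a)))) ∨ a) = max(0.18, 0.11) = 0.18
  Łukasiewicz value = 0.18
Difference: 1 − 0.18 = 0.82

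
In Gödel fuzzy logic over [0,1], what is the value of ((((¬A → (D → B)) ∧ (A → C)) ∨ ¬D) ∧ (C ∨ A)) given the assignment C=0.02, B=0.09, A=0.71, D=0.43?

¬A: Gödel ¬ of 0.71 = 0 (operand ≠ 0)
(D → B): 0.43 > 0.09, so result = 0.09
(¬A → (D → B)): 0 ≤ 0.09, so result = 1
(A → C): 0.71 > 0.02, so result = 0.02
((¬A → (D → B)) ∧ (A → C)) = min(1, 0.02) = 0.02
¬D: Gödel ¬ of 0.43 = 0 (operand ≠ 0)
(((¬A → (D → B)) ∧ (A → C)) ∨ ¬D) = max(0.02, 0) = 0.02
(C ∨ A) = max(0.02, 0.71) = 0.71
((((¬A → (D → B)) ∧ (A → C)) ∨ ¬D) ∧ (C ∨ A)) = min(0.02, 0.71) = 0.02

0.02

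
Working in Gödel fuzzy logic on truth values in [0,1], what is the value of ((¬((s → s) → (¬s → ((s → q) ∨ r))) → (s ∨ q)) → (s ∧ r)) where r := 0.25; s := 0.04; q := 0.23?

(s → s): 0.04 ≤ 0.04, so result = 1
¬s: Gödel ¬ of 0.04 = 0 (operand ≠ 0)
(s → q): 0.04 ≤ 0.23, so result = 1
((s → q) ∨ r) = max(1, 0.25) = 1
(¬s → ((s → q) ∨ r)): 0 ≤ 1, so result = 1
((s → s) → (¬s → ((s → q) ∨ r))): 1 ≤ 1, so result = 1
¬((s → s) → (¬s → ((s → q) ∨ r))): Gödel ¬ of 1 = 0 (operand ≠ 0)
(s ∨ q) = max(0.04, 0.23) = 0.23
(¬((s → s) → (¬s → ((s → q) ∨ r))) → (s ∨ q)): 0 ≤ 0.23, so result = 1
(s ∧ r) = min(0.04, 0.25) = 0.04
((¬((s → s) → (¬s → ((s → q) ∨ r))) → (s ∨ q)) → (s ∧ r)): 1 > 0.04, so result = 0.04

0.04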